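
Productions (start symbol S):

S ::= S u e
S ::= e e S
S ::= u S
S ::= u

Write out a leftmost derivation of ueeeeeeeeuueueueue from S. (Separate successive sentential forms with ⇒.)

S ⇒ uS   [S ::= u S]
uS ⇒ uSue   [S ::= S u e]
uSue ⇒ uSueue   [S ::= S u e]
uSueue ⇒ ueeSueue   [S ::= e e S]
ueeSueue ⇒ ueeSueueue   [S ::= S u e]
ueeSueueue ⇒ ueeeeSueueue   [S ::= e e S]
ueeeeSueueue ⇒ ueeeeSueueueue   [S ::= S u e]
ueeeeSueueueue ⇒ ueeeeeeSueueueue   [S ::= e e S]
ueeeeeeSueueueue ⇒ ueeeeeeeeSueueueue   [S ::= e e S]
ueeeeeeeeSueueueue ⇒ ueeeeeeeeuueueueue   [S ::= u]

S⇒uS⇒uSue⇒uSueue⇒ueeSueue⇒ueeSueueue⇒ueeeeSueueue⇒ueeeeSueueueue⇒ueeeeeeSueueueue⇒ueeeeeeeeSueueueue⇒ueeeeeeeeuueueueue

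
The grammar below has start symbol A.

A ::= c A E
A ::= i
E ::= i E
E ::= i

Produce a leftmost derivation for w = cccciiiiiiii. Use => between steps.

A => cAE   [A ::= c A E]
cAE => ccAEE   [A ::= c A E]
ccAEE => cccAEEE   [A ::= c A E]
cccAEEE => ccccAEEEE   [A ::= c A E]
ccccAEEEE => cccciEEEE   [A ::= i]
cccciEEEE => cccciiEEEE   [E ::= i E]
cccciiEEEE => cccciiiEEEE   [E ::= i E]
cccciiiEEEE => cccciiiiEEE   [E ::= i]
cccciiiiEEE => cccciiiiiEEE   [E ::= i E]
cccciiiiiEEE => cccciiiiiiEE   [E ::= i]
cccciiiiiiEE => cccciiiiiiiE   [E ::= i]
cccciiiiiiiE => cccciiiiiiii   [E ::= i]

A=>cAE=>ccAEE=>cccAEEE=>ccccAEEEE=>cccciEEEE=>cccciiEEEE=>cccciiiEEEE=>cccciiiiEEE=>cccciiiiiEEE=>cccciiiiiiEE=>cccciiiiiiiE=>cccciiiiiiii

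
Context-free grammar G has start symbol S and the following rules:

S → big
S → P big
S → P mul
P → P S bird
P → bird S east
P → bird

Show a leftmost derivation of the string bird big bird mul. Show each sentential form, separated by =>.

S => P mul   [S → P mul]
P mul => P S bird mul   [P → P S bird]
P S bird mul => bird S bird mul   [P → bird]
bird S bird mul => bird big bird mul   [S → big]

S => P mul => P S bird mul => bird S bird mul => bird big bird mul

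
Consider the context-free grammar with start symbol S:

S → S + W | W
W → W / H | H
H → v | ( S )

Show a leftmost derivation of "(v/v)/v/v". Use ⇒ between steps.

S ⇒ W ⇒ W/H ⇒ W/H/H ⇒ H/H/H ⇒ (S)/H/H ⇒ (W)/H/H ⇒ (W/H)/H/H ⇒ (H/H)/H/H ⇒ (v/H)/H/H ⇒ (v/v)/H/H ⇒ (v/v)/v/H ⇒ (v/v)/v/v

S ⇒ W   [S → W]
W ⇒ W/H   [W → W / H]
W/H ⇒ W/H/H   [W → W / H]
W/H/H ⇒ H/H/H   [W → H]
H/H/H ⇒ (S)/H/H   [H → ( S )]
(S)/H/H ⇒ (W)/H/H   [S → W]
(W)/H/H ⇒ (W/H)/H/H   [W → W / H]
(W/H)/H/H ⇒ (H/H)/H/H   [W → H]
(H/H)/H/H ⇒ (v/H)/H/H   [H → v]
(v/H)/H/H ⇒ (v/v)/H/H   [H → v]
(v/v)/H/H ⇒ (v/v)/v/H   [H → v]
(v/v)/v/H ⇒ (v/v)/v/v   [H → v]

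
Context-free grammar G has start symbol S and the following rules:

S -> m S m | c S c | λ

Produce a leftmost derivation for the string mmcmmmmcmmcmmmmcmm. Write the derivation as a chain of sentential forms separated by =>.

S => mSm => mmSmm => mmcScmm => mmcmSmcmm => mmcmmSmmcmm => mmcmmmSmmmcmm => mmcmmmmSmmmmcmm => mmcmmmmcScmmmmcmm => mmcmmmmcmSmcmmmmcmm => mmcmmmmcmmcmmmmcmm

S => mSm   [S -> m S m]
mSm => mmSmm   [S -> m S m]
mmSmm => mmcScmm   [S -> c S c]
mmcScmm => mmcmSmcmm   [S -> m S m]
mmcmSmcmm => mmcmmSmmcmm   [S -> m S m]
mmcmmSmmcmm => mmcmmmSmmmcmm   [S -> m S m]
mmcmmmSmmmcmm => mmcmmmmSmmmmcmm   [S -> m S m]
mmcmmmmSmmmmcmm => mmcmmmmcScmmmmcmm   [S -> c S c]
mmcmmmmcScmmmmcmm => mmcmmmmcmSmcmmmmcmm   [S -> m S m]
mmcmmmmcmSmcmmmmcmm => mmcmmmmcmmcmmmmcmm   [S -> λ]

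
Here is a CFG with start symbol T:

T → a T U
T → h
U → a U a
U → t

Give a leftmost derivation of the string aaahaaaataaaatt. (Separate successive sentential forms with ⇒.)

T ⇒ aTU ⇒ aaTUU ⇒ aaaTUUU ⇒ aaahUUU ⇒ aaahaUaUU ⇒ aaahaaUaaUU ⇒ aaahaaaUaaaUU ⇒ aaahaaaaUaaaaUU ⇒ aaahaaaataaaaUU ⇒ aaahaaaataaaatU ⇒ aaahaaaataaaatt

T ⇒ aTU   [T → a T U]
aTU ⇒ aaTUU   [T → a T U]
aaTUU ⇒ aaaTUUU   [T → a T U]
aaaTUUU ⇒ aaahUUU   [T → h]
aaahUUU ⇒ aaahaUaUU   [U → a U a]
aaahaUaUU ⇒ aaahaaUaaUU   [U → a U a]
aaahaaUaaUU ⇒ aaahaaaUaaaUU   [U → a U a]
aaahaaaUaaaUU ⇒ aaahaaaaUaaaaUU   [U → a U a]
aaahaaaaUaaaaUU ⇒ aaahaaaataaaaUU   [U → t]
aaahaaaataaaaUU ⇒ aaahaaaataaaatU   [U → t]
aaahaaaataaaatU ⇒ aaahaaaataaaatt   [U → t]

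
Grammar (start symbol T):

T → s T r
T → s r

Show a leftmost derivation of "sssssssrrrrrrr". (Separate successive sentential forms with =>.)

T => sTr   [T → s T r]
sTr => ssTrr   [T → s T r]
ssTrr => sssTrrr   [T → s T r]
sssTrrr => ssssTrrrr   [T → s T r]
ssssTrrrr => sssssTrrrrr   [T → s T r]
sssssTrrrrr => ssssssTrrrrrr   [T → s T r]
ssssssTrrrrrr => sssssssrrrrrrr   [T → s r]

T => sTr => ssTrr => sssTrrr => ssssTrrrr => sssssTrrrrr => ssssssTrrrrrr => sssssssrrrrrrr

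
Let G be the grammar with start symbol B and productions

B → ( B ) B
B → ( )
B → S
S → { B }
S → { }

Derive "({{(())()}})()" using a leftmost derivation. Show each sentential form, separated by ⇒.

B ⇒ (B)B   [B → ( B ) B]
(B)B ⇒ (S)B   [B → S]
(S)B ⇒ ({B})B   [S → { B }]
({B})B ⇒ ({S})B   [B → S]
({S})B ⇒ ({{B}})B   [S → { B }]
({{B}})B ⇒ ({{(B)B}})B   [B → ( B ) B]
({{(B)B}})B ⇒ ({{(())B}})B   [B → ( )]
({{(())B}})B ⇒ ({{(())()}})B   [B → ( )]
({{(())()}})B ⇒ ({{(())()}})()   [B → ( )]

B⇒(B)B⇒(S)B⇒({B})B⇒({S})B⇒({{B}})B⇒({{(B)B}})B⇒({{(())B}})B⇒({{(())()}})B⇒({{(())()}})()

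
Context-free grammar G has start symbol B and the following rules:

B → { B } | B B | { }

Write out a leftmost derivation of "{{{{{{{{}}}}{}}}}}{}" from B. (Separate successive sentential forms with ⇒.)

B ⇒ BB   [B → B B]
BB ⇒ {B}B   [B → { B }]
{B}B ⇒ {{B}}B   [B → { B }]
{{B}}B ⇒ {{{B}}}B   [B → { B }]
{{{B}}}B ⇒ {{{{B}}}}B   [B → { B }]
{{{{B}}}}B ⇒ {{{{BB}}}}B   [B → B B]
{{{{BB}}}}B ⇒ {{{{{B}B}}}}B   [B → { B }]
{{{{{B}B}}}}B ⇒ {{{{{{B}}B}}}}B   [B → { B }]
{{{{{{B}}B}}}}B ⇒ {{{{{{{B}}}B}}}}B   [B → { B }]
{{{{{{{B}}}B}}}}B ⇒ {{{{{{{{}}}}B}}}}B   [B → { }]
{{{{{{{{}}}}B}}}}B ⇒ {{{{{{{{}}}}{}}}}}B   [B → { }]
{{{{{{{{}}}}{}}}}}B ⇒ {{{{{{{{}}}}{}}}}}{}   [B → { }]

B⇒BB⇒{B}B⇒{{B}}B⇒{{{B}}}B⇒{{{{B}}}}B⇒{{{{BB}}}}B⇒{{{{{B}B}}}}B⇒{{{{{{B}}B}}}}B⇒{{{{{{{B}}}B}}}}B⇒{{{{{{{{}}}}B}}}}B⇒{{{{{{{{}}}}{}}}}}B⇒{{{{{{{{}}}}{}}}}}{}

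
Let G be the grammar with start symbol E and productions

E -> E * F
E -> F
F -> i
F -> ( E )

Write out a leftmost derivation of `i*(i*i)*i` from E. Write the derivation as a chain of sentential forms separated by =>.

E => E*F => E*F*F => F*F*F => i*F*F => i*(E)*F => i*(E*F)*F => i*(F*F)*F => i*(i*F)*F => i*(i*i)*F => i*(i*i)*i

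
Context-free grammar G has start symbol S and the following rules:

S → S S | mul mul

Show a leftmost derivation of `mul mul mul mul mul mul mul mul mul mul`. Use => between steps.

S => S S => S S S => S S S S => S S S S S => mul mul S S S S => mul mul mul mul S S S => mul mul mul mul mul mul S S => mul mul mul mul mul mul mul mul S => mul mul mul mul mul mul mul mul mul mul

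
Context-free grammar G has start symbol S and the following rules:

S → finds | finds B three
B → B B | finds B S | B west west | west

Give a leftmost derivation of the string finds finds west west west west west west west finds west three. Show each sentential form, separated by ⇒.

S ⇒ finds B three ⇒ finds B B three ⇒ finds finds B S B three ⇒ finds finds B west west S B three ⇒ finds finds B west west west west S B three ⇒ finds finds B B west west west west S B three ⇒ finds finds B B B west west west west S B three ⇒ finds finds west B B west west west west S B three ⇒ finds finds west west B west west west west S B three ⇒ finds finds west west west west west west west S B three ⇒ finds finds west west west west west west west finds B three ⇒ finds finds west west west west west west west finds west three

S ⇒ finds B three   [S → finds B three]
finds B three ⇒ finds B B three   [B → B B]
finds B B three ⇒ finds finds B S B three   [B → finds B S]
finds finds B S B three ⇒ finds finds B west west S B three   [B → B west west]
finds finds B west west S B three ⇒ finds finds B west west west west S B three   [B → B west west]
finds finds B west west west west S B three ⇒ finds finds B B west west west west S B three   [B → B B]
finds finds B B west west west west S B three ⇒ finds finds B B B west west west west S B three   [B → B B]
finds finds B B B west west west west S B three ⇒ finds finds west B B west west west west S B three   [B → west]
finds finds west B B west west west west S B three ⇒ finds finds west west B west west west west S B three   [B → west]
finds finds west west B west west west west S B three ⇒ finds finds west west west west west west west S B three   [B → west]
finds finds west west west west west west west S B three ⇒ finds finds west west west west west west west finds B three   [S → finds]
finds finds west west west west west west west finds B three ⇒ finds finds west west west west west west west finds west three   [B → west]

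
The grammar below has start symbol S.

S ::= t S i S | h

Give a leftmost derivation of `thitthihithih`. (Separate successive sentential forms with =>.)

S=>tSiS=>thiS=>thitSiS=>thittSiSiS=>thitthiSiS=>thitthihiS=>thitthihitSiS=>thitthihithiS=>thitthihithih

S => tSiS   [S ::= t S i S]
tSiS => thiS   [S ::= h]
thiS => thitSiS   [S ::= t S i S]
thitSiS => thittSiSiS   [S ::= t S i S]
thittSiSiS => thitthiSiS   [S ::= h]
thitthiSiS => thitthihiS   [S ::= h]
thitthihiS => thitthihitSiS   [S ::= t S i S]
thitthihitSiS => thitthihithiS   [S ::= h]
thitthihithiS => thitthihithih   [S ::= h]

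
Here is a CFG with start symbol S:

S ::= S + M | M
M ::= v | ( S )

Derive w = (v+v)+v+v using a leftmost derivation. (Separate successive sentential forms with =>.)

S => S+M => S+M+M => M+M+M => (S)+M+M => (S+M)+M+M => (M+M)+M+M => (v+M)+M+M => (v+v)+M+M => (v+v)+v+M => (v+v)+v+v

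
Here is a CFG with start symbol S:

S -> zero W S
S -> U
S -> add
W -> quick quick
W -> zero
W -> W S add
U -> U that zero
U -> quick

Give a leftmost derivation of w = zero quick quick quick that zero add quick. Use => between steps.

S => zero W S   [S -> zero W S]
zero W S => zero W S add S   [W -> W S add]
zero W S add S => zero quick quick S add S   [W -> quick quick]
zero quick quick S add S => zero quick quick U add S   [S -> U]
zero quick quick U add S => zero quick quick U that zero add S   [U -> U that zero]
zero quick quick U that zero add S => zero quick quick quick that zero add S   [U -> quick]
zero quick quick quick that zero add S => zero quick quick quick that zero add U   [S -> U]
zero quick quick quick that zero add U => zero quick quick quick that zero add quick   [U -> quick]

S => zero W S => zero W S add S => zero quick quick S add S => zero quick quick U add S => zero quick quick U that zero add S => zero quick quick quick that zero add S => zero quick quick quick that zero add U => zero quick quick quick that zero add quick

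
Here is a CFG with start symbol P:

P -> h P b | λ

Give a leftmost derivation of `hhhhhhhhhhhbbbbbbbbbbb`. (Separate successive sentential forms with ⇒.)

P⇒hPb⇒hhPbb⇒hhhPbbb⇒hhhhPbbbb⇒hhhhhPbbbbb⇒hhhhhhPbbbbbb⇒hhhhhhhPbbbbbbb⇒hhhhhhhhPbbbbbbbb⇒hhhhhhhhhPbbbbbbbbb⇒hhhhhhhhhhPbbbbbbbbbb⇒hhhhhhhhhhhPbbbbbbbbbbb⇒hhhhhhhhhhhbbbbbbbbbbb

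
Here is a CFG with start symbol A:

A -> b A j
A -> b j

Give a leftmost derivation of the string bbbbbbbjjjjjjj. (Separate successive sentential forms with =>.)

A => bAj => bbAjj => bbbAjjj => bbbbAjjjj => bbbbbAjjjjj => bbbbbbAjjjjjj => bbbbbbbjjjjjjj

A => bAj   [A -> b A j]
bAj => bbAjj   [A -> b A j]
bbAjj => bbbAjjj   [A -> b A j]
bbbAjjj => bbbbAjjjj   [A -> b A j]
bbbbAjjjj => bbbbbAjjjjj   [A -> b A j]
bbbbbAjjjjj => bbbbbbAjjjjjj   [A -> b A j]
bbbbbbAjjjjjj => bbbbbbbjjjjjjj   [A -> b j]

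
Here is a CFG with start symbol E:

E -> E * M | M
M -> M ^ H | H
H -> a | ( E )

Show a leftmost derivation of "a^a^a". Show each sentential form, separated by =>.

E => M => M^H => M^H^H => H^H^H => a^H^H => a^a^H => a^a^a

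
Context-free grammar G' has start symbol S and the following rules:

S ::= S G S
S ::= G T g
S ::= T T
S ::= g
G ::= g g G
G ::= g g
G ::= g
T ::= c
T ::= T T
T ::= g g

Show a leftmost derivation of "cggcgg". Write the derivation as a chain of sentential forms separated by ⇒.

S ⇒ TT ⇒ TTT ⇒ cTT ⇒ cTTT ⇒ cggTT ⇒ cggcT ⇒ cggcgg

S ⇒ TT   [S ::= T T]
TT ⇒ TTT   [T ::= T T]
TTT ⇒ cTT   [T ::= c]
cTT ⇒ cTTT   [T ::= T T]
cTTT ⇒ cggTT   [T ::= g g]
cggTT ⇒ cggcT   [T ::= c]
cggcT ⇒ cggcgg   [T ::= g g]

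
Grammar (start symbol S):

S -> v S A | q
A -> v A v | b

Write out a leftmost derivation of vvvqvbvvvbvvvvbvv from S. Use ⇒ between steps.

S ⇒ vSA   [S -> v S A]
vSA ⇒ vvSAA   [S -> v S A]
vvSAA ⇒ vvvSAAA   [S -> v S A]
vvvSAAA ⇒ vvvqAAA   [S -> q]
vvvqAAA ⇒ vvvqvAvAA   [A -> v A v]
vvvqvAvAA ⇒ vvvqvbvAA   [A -> b]
vvvqvbvAA ⇒ vvvqvbvvAvA   [A -> v A v]
vvvqvbvvAvA ⇒ vvvqvbvvvAvvA   [A -> v A v]
vvvqvbvvvAvvA ⇒ vvvqvbvvvbvvA   [A -> b]
vvvqvbvvvbvvA ⇒ vvvqvbvvvbvvvAv   [A -> v A v]
vvvqvbvvvbvvvAv ⇒ vvvqvbvvvbvvvvAvv   [A -> v A v]
vvvqvbvvvbvvvvAvv ⇒ vvvqvbvvvbvvvvbvv   [A -> b]

S ⇒ vSA ⇒ vvSAA ⇒ vvvSAAA ⇒ vvvqAAA ⇒ vvvqvAvAA ⇒ vvvqvbvAA ⇒ vvvqvbvvAvA ⇒ vvvqvbvvvAvvA ⇒ vvvqvbvvvbvvA ⇒ vvvqvbvvvbvvvAv ⇒ vvvqvbvvvbvvvvAvv ⇒ vvvqvbvvvbvvvvbvv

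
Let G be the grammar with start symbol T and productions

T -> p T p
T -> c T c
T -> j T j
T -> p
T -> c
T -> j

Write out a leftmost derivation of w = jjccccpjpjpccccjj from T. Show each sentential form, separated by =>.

T => jTj => jjTjj => jjcTcjj => jjccTccjj => jjcccTcccjj => jjccccTccccjj => jjccccpTpccccjj => jjccccpjTjpccccjj => jjccccpjpjpccccjj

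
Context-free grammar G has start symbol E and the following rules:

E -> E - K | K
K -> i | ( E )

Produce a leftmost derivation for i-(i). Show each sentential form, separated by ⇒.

E ⇒ E-K   [E -> E - K]
E-K ⇒ K-K   [E -> K]
K-K ⇒ i-K   [K -> i]
i-K ⇒ i-(E)   [K -> ( E )]
i-(E) ⇒ i-(K)   [E -> K]
i-(K) ⇒ i-(i)   [K -> i]

E ⇒ E-K ⇒ K-K ⇒ i-K ⇒ i-(E) ⇒ i-(K) ⇒ i-(i)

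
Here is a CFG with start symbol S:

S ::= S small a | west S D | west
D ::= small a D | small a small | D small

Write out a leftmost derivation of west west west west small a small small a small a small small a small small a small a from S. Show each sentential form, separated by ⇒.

S ⇒ S small a ⇒ S small a small a ⇒ west S D small a small a ⇒ west west S D D small a small a ⇒ west west S small a D D small a small a ⇒ west west west S D small a D D small a small a ⇒ west west west west D small a D D small a small a ⇒ west west west west small a small small a D D small a small a ⇒ west west west west small a small small a small a small D small a small a ⇒ west west west west small a small small a small a small small a small small a small a

S ⇒ S small a   [S ::= S small a]
S small a ⇒ S small a small a   [S ::= S small a]
S small a small a ⇒ west S D small a small a   [S ::= west S D]
west S D small a small a ⇒ west west S D D small a small a   [S ::= west S D]
west west S D D small a small a ⇒ west west S small a D D small a small a   [S ::= S small a]
west west S small a D D small a small a ⇒ west west west S D small a D D small a small a   [S ::= west S D]
west west west S D small a D D small a small a ⇒ west west west west D small a D D small a small a   [S ::= west]
west west west west D small a D D small a small a ⇒ west west west west small a small small a D D small a small a   [D ::= small a small]
west west west west small a small small a D D small a small a ⇒ west west west west small a small small a small a small D small a small a   [D ::= small a small]
west west west west small a small small a small a small D small a small a ⇒ west west west west small a small small a small a small small a small small a small a   [D ::= small a small]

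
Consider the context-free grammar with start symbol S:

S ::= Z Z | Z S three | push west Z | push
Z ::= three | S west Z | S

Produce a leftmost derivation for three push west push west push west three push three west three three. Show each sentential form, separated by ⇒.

S ⇒ Z S three   [S ::= Z S three]
Z S three ⇒ three S three   [Z ::= three]
three S three ⇒ three push west Z three   [S ::= push west Z]
three push west Z three ⇒ three push west S west Z three   [Z ::= S west Z]
three push west S west Z three ⇒ three push west Z S three west Z three   [S ::= Z S three]
three push west Z S three west Z three ⇒ three push west S west Z S three west Z three   [Z ::= S west Z]
three push west S west Z S three west Z three ⇒ three push west push west Z S three west Z three   [S ::= push]
three push west push west Z S three west Z three ⇒ three push west push west S west Z S three west Z three   [Z ::= S west Z]
three push west push west S west Z S three west Z three ⇒ three push west push west push west Z S three west Z three   [S ::= push]
three push west push west push west Z S three west Z three ⇒ three push west push west push west three S three west Z three   [Z ::= three]
three push west push west push west three S three west Z three ⇒ three push west push west push west three push three west Z three   [S ::= push]
three push west push west push west three push three west Z three ⇒ three push west push west push west three push three west three three   [Z ::= three]

S ⇒ Z S three ⇒ three S three ⇒ three push west Z three ⇒ three push west S west Z three ⇒ three push west Z S three west Z three ⇒ three push west S west Z S three west Z three ⇒ three push west push west Z S three west Z three ⇒ three push west push west S west Z S three west Z three ⇒ three push west push west push west Z S three west Z three ⇒ three push west push west push west three S three west Z three ⇒ three push west push west push west three push three west Z three ⇒ three push west push west push west three push three west three three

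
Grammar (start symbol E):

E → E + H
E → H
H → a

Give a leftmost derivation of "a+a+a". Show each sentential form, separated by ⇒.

E⇒E+H⇒E+H+H⇒H+H+H⇒a+H+H⇒a+a+H⇒a+a+a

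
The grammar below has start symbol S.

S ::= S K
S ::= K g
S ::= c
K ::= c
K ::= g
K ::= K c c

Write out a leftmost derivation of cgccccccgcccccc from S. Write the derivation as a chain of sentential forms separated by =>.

S => SK => SKK => cKK => cKccK => cKccccK => cKccccccK => cgccccccK => cgccccccKcc => cgccccccKcccc => cgccccccKcccccc => cgccccccgcccccc

S => SK   [S ::= S K]
SK => SKK   [S ::= S K]
SKK => cKK   [S ::= c]
cKK => cKccK   [K ::= K c c]
cKccK => cKccccK   [K ::= K c c]
cKccccK => cKccccccK   [K ::= K c c]
cKccccccK => cgccccccK   [K ::= g]
cgccccccK => cgccccccKcc   [K ::= K c c]
cgccccccKcc => cgccccccKcccc   [K ::= K c c]
cgccccccKcccc => cgccccccKcccccc   [K ::= K c c]
cgccccccKcccccc => cgccccccgcccccc   [K ::= g]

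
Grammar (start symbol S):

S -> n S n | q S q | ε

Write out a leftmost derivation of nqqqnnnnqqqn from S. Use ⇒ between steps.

S ⇒ nSn ⇒ nqSqn ⇒ nqqSqqn ⇒ nqqqSqqqn ⇒ nqqqnSnqqqn ⇒ nqqqnnSnnqqqn ⇒ nqqqnnnnqqqn

S ⇒ nSn   [S -> n S n]
nSn ⇒ nqSqn   [S -> q S q]
nqSqn ⇒ nqqSqqn   [S -> q S q]
nqqSqqn ⇒ nqqqSqqqn   [S -> q S q]
nqqqSqqqn ⇒ nqqqnSnqqqn   [S -> n S n]
nqqqnSnqqqn ⇒ nqqqnnSnnqqqn   [S -> n S n]
nqqqnnSnnqqqn ⇒ nqqqnnnnqqqn   [S -> ε]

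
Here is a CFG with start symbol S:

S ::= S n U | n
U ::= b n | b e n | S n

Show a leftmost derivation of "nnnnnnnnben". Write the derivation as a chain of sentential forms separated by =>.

S => SnU   [S ::= S n U]
SnU => SnUnU   [S ::= S n U]
SnUnU => SnUnUnU   [S ::= S n U]
SnUnUnU => nnUnUnU   [S ::= n]
nnUnUnU => nnSnnUnU   [U ::= S n]
nnSnnUnU => nnnnnUnU   [S ::= n]
nnnnnUnU => nnnnnSnnU   [U ::= S n]
nnnnnSnnU => nnnnnnnnU   [S ::= n]
nnnnnnnnU => nnnnnnnnben   [U ::= b e n]

S=>SnU=>SnUnU=>SnUnUnU=>nnUnUnU=>nnSnnUnU=>nnnnnUnU=>nnnnnSnnU=>nnnnnnnnU=>nnnnnnnnben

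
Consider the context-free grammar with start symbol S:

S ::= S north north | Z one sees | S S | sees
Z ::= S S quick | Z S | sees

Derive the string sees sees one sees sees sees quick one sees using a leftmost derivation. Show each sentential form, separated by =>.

S => Z one sees => S S quick one sees => Z one sees S quick one sees => Z S one sees S quick one sees => sees S one sees S quick one sees => sees sees one sees S quick one sees => sees sees one sees S S quick one sees => sees sees one sees sees S quick one sees => sees sees one sees sees sees quick one sees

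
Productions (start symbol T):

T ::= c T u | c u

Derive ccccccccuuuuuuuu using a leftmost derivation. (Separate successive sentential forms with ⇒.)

T ⇒ cTu ⇒ ccTuu ⇒ cccTuuu ⇒ ccccTuuuu ⇒ cccccTuuuuu ⇒ ccccccTuuuuuu ⇒ cccccccTuuuuuuu ⇒ ccccccccuuuuuuuu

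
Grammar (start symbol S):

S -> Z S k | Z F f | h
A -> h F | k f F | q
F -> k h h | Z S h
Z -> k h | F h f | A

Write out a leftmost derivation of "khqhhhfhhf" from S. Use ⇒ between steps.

S ⇒ ZFf ⇒ khFf ⇒ khZShf ⇒ khFhfShf ⇒ khZShhfShf ⇒ khAShhfShf ⇒ khqShhfShf ⇒ khqhhhfShf ⇒ khqhhhfhhf

S ⇒ ZFf   [S -> Z F f]
ZFf ⇒ khFf   [Z -> k h]
khFf ⇒ khZShf   [F -> Z S h]
khZShf ⇒ khFhfShf   [Z -> F h f]
khFhfShf ⇒ khZShhfShf   [F -> Z S h]
khZShhfShf ⇒ khAShhfShf   [Z -> A]
khAShhfShf ⇒ khqShhfShf   [A -> q]
khqShhfShf ⇒ khqhhhfShf   [S -> h]
khqhhhfShf ⇒ khqhhhfhhf   [S -> h]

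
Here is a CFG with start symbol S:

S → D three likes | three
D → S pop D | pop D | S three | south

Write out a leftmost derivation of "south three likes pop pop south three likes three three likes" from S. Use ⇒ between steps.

S ⇒ D three likes ⇒ S three three likes ⇒ D three likes three three likes ⇒ S pop D three likes three three likes ⇒ D three likes pop D three likes three three likes ⇒ south three likes pop D three likes three three likes ⇒ south three likes pop pop D three likes three three likes ⇒ south three likes pop pop south three likes three three likes

S ⇒ D three likes   [S → D three likes]
D three likes ⇒ S three three likes   [D → S three]
S three three likes ⇒ D three likes three three likes   [S → D three likes]
D three likes three three likes ⇒ S pop D three likes three three likes   [D → S pop D]
S pop D three likes three three likes ⇒ D three likes pop D three likes three three likes   [S → D three likes]
D three likes pop D three likes three three likes ⇒ south three likes pop D three likes three three likes   [D → south]
south three likes pop D three likes three three likes ⇒ south three likes pop pop D three likes three three likes   [D → pop D]
south three likes pop pop D three likes three three likes ⇒ south three likes pop pop south three likes three three likes   [D → south]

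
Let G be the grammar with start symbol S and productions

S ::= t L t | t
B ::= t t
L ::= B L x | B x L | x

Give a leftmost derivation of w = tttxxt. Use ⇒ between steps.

S⇒tLt⇒tBLxt⇒tttLxt⇒tttxxt

S ⇒ tLt   [S ::= t L t]
tLt ⇒ tBLxt   [L ::= B L x]
tBLxt ⇒ tttLxt   [B ::= t t]
tttLxt ⇒ tttxxt   [L ::= x]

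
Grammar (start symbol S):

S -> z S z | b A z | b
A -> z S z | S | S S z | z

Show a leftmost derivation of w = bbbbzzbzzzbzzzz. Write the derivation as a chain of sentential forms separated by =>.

S=>bAz=>bSSzz=>bbSzz=>bbbAzzz=>bbbSSzzzz=>bbbbAzSzzzz=>bbbbzSzzSzzzz=>bbbbzzSzzzSzzzz=>bbbbzzbzzzSzzzz=>bbbbzzbzzzbzzzz

S => bAz   [S -> b A z]
bAz => bSSzz   [A -> S S z]
bSSzz => bbSzz   [S -> b]
bbSzz => bbbAzzz   [S -> b A z]
bbbAzzz => bbbSSzzzz   [A -> S S z]
bbbSSzzzz => bbbbAzSzzzz   [S -> b A z]
bbbbAzSzzzz => bbbbzSzzSzzzz   [A -> z S z]
bbbbzSzzSzzzz => bbbbzzSzzzSzzzz   [S -> z S z]
bbbbzzSzzzSzzzz => bbbbzzbzzzSzzzz   [S -> b]
bbbbzzbzzzSzzzz => bbbbzzbzzzbzzzz   [S -> b]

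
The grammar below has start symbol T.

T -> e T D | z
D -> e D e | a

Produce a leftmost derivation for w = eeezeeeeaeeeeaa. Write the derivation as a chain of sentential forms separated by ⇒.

T ⇒ eTD   [T -> e T D]
eTD ⇒ eeTDD   [T -> e T D]
eeTDD ⇒ eeeTDDD   [T -> e T D]
eeeTDDD ⇒ eeezDDD   [T -> z]
eeezDDD ⇒ eeezeDeDD   [D -> e D e]
eeezeDeDD ⇒ eeezeeDeeDD   [D -> e D e]
eeezeeDeeDD ⇒ eeezeeeDeeeDD   [D -> e D e]
eeezeeeDeeeDD ⇒ eeezeeeeDeeeeDD   [D -> e D e]
eeezeeeeDeeeeDD ⇒ eeezeeeeaeeeeDD   [D -> a]
eeezeeeeaeeeeDD ⇒ eeezeeeeaeeeeaD   [D -> a]
eeezeeeeaeeeeaD ⇒ eeezeeeeaeeeeaa   [D -> a]

T⇒eTD⇒eeTDD⇒eeeTDDD⇒eeezDDD⇒eeezeDeDD⇒eeezeeDeeDD⇒eeezeeeDeeeDD⇒eeezeeeeDeeeeDD⇒eeezeeeeaeeeeDD⇒eeezeeeeaeeeeaD⇒eeezeeeeaeeeeaa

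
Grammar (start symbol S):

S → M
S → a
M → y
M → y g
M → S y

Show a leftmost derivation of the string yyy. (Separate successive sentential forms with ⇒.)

S ⇒ M   [S → M]
M ⇒ Sy   [M → S y]
Sy ⇒ My   [S → M]
My ⇒ Syy   [M → S y]
Syy ⇒ Myy   [S → M]
Myy ⇒ yyy   [M → y]

S⇒M⇒Sy⇒My⇒Syy⇒Myy⇒yyy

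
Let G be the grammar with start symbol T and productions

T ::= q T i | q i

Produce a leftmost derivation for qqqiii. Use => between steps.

T => qTi   [T ::= q T i]
qTi => qqTii   [T ::= q T i]
qqTii => qqqiii   [T ::= q i]

T => qTi => qqTii => qqqiii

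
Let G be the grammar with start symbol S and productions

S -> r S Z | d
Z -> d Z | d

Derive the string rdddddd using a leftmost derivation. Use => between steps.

S => rSZ   [S -> r S Z]
rSZ => rdZ   [S -> d]
rdZ => rddZ   [Z -> d Z]
rddZ => rdddZ   [Z -> d Z]
rdddZ => rddddZ   [Z -> d Z]
rddddZ => rdddddZ   [Z -> d Z]
rdddddZ => rdddddd   [Z -> d]

S => rSZ => rdZ => rddZ => rdddZ => rddddZ => rdddddZ => rdddddd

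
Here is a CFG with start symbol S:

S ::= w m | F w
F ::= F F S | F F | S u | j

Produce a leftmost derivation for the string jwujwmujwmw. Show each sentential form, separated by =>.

S => Fw   [S ::= F w]
Fw => FFSw   [F ::= F F S]
FFSw => SuFSw   [F ::= S u]
SuFSw => FwuFSw   [S ::= F w]
FwuFSw => jwuFSw   [F ::= j]
jwuFSw => jwuFFSw   [F ::= F F]
jwuFFSw => jwuFFFSw   [F ::= F F]
jwuFFFSw => jwujFFSw   [F ::= j]
jwujFFSw => jwujSuFSw   [F ::= S u]
jwujSuFSw => jwujwmuFSw   [S ::= w m]
jwujwmuFSw => jwujwmujSw   [F ::= j]
jwujwmujSw => jwujwmujwmw   [S ::= w m]

S => Fw => FFSw => SuFSw => FwuFSw => jwuFSw => jwuFFSw => jwuFFFSw => jwujFFSw => jwujSuFSw => jwujwmuFSw => jwujwmujSw => jwujwmujwmw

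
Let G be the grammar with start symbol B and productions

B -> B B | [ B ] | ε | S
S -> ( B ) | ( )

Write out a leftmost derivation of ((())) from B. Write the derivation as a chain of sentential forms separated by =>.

B => S => (B) => (BB) => (SB) => ((B)B) => ((BB)B) => ((SB)B) => ((()B)B) => ((())B) => ((()))

B => S   [B -> S]
S => (B)   [S -> ( B )]
(B) => (BB)   [B -> B B]
(BB) => (SB)   [B -> S]
(SB) => ((B)B)   [S -> ( B )]
((B)B) => ((BB)B)   [B -> B B]
((BB)B) => ((SB)B)   [B -> S]
((SB)B) => ((()B)B)   [S -> ( )]
((()B)B) => ((())B)   [B -> ε]
((())B) => ((()))   [B -> ε]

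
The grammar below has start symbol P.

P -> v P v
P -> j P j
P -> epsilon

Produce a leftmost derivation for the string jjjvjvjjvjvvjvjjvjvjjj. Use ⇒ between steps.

P ⇒ jPj   [P -> j P j]
jPj ⇒ jjPjj   [P -> j P j]
jjPjj ⇒ jjjPjjj   [P -> j P j]
jjjPjjj ⇒ jjjvPvjjj   [P -> v P v]
jjjvPvjjj ⇒ jjjvjPjvjjj   [P -> j P j]
jjjvjPjvjjj ⇒ jjjvjvPvjvjjj   [P -> v P v]
jjjvjvPvjvjjj ⇒ jjjvjvjPjvjvjjj   [P -> j P j]
jjjvjvjPjvjvjjj ⇒ jjjvjvjjPjjvjvjjj   [P -> j P j]
jjjvjvjjPjjvjvjjj ⇒ jjjvjvjjvPvjjvjvjjj   [P -> v P v]
jjjvjvjjvPvjjvjvjjj ⇒ jjjvjvjjvjPjvjjvjvjjj   [P -> j P j]
jjjvjvjjvjPjvjjvjvjjj ⇒ jjjvjvjjvjvPvjvjjvjvjjj   [P -> v P v]
jjjvjvjjvjvPvjvjjvjvjjj ⇒ jjjvjvjjvjvvjvjjvjvjjj   [P -> epsilon]

P⇒jPj⇒jjPjj⇒jjjPjjj⇒jjjvPvjjj⇒jjjvjPjvjjj⇒jjjvjvPvjvjjj⇒jjjvjvjPjvjvjjj⇒jjjvjvjjPjjvjvjjj⇒jjjvjvjjvPvjjvjvjjj⇒jjjvjvjjvjPjvjjvjvjjj⇒jjjvjvjjvjvPvjvjjvjvjjj⇒jjjvjvjjvjvvjvjjvjvjjj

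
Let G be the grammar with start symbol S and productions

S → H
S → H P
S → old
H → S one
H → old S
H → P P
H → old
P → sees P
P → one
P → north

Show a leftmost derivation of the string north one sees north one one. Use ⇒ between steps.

S ⇒ H   [S → H]
H ⇒ S one   [H → S one]
S one ⇒ H one   [S → H]
H one ⇒ S one one   [H → S one]
S one one ⇒ H P one one   [S → H P]
H P one one ⇒ P P P one one   [H → P P]
P P P one one ⇒ north P P one one   [P → north]
north P P one one ⇒ north one P one one   [P → one]
north one P one one ⇒ north one sees P one one   [P → sees P]
north one sees P one one ⇒ north one sees north one one   [P → north]

S ⇒ H ⇒ S one ⇒ H one ⇒ S one one ⇒ H P one one ⇒ P P P one one ⇒ north P P one one ⇒ north one P one one ⇒ north one sees P one one ⇒ north one sees north one one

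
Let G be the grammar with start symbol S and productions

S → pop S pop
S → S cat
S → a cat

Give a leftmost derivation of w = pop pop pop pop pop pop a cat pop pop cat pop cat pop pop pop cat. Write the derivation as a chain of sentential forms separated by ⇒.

S ⇒ S cat ⇒ pop S pop cat ⇒ pop pop S pop pop cat ⇒ pop pop pop S pop pop pop cat ⇒ pop pop pop S cat pop pop pop cat ⇒ pop pop pop pop S pop cat pop pop pop cat ⇒ pop pop pop pop S cat pop cat pop pop pop cat ⇒ pop pop pop pop pop S pop cat pop cat pop pop pop cat ⇒ pop pop pop pop pop pop S pop pop cat pop cat pop pop pop cat ⇒ pop pop pop pop pop pop a cat pop pop cat pop cat pop pop pop cat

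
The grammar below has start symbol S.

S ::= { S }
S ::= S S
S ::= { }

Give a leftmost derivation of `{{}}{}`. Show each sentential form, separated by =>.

S => SS   [S ::= S S]
SS => {S}S   [S ::= { S }]
{S}S => {{}}S   [S ::= { }]
{{}}S => {{}}{}   [S ::= { }]

S=>SS=>{S}S=>{{}}S=>{{}}{}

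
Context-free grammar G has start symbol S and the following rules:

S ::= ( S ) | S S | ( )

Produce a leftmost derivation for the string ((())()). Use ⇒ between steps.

S ⇒ (S) ⇒ (SS) ⇒ ((S)S) ⇒ ((())S) ⇒ ((())())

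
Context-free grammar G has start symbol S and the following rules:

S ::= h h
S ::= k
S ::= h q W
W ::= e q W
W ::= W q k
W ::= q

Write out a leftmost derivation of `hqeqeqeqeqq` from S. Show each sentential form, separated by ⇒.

S ⇒ hqW   [S ::= h q W]
hqW ⇒ hqeqW   [W ::= e q W]
hqeqW ⇒ hqeqeqW   [W ::= e q W]
hqeqeqW ⇒ hqeqeqeqW   [W ::= e q W]
hqeqeqeqW ⇒ hqeqeqeqeqW   [W ::= e q W]
hqeqeqeqeqW ⇒ hqeqeqeqeqq   [W ::= q]

S ⇒ hqW ⇒ hqeqW ⇒ hqeqeqW ⇒ hqeqeqeqW ⇒ hqeqeqeqeqW ⇒ hqeqeqeqeqq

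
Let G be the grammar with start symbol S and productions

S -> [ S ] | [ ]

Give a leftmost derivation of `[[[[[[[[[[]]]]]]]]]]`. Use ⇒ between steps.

S ⇒ [S]   [S -> [ S ]]
[S] ⇒ [[S]]   [S -> [ S ]]
[[S]] ⇒ [[[S]]]   [S -> [ S ]]
[[[S]]] ⇒ [[[[S]]]]   [S -> [ S ]]
[[[[S]]]] ⇒ [[[[[S]]]]]   [S -> [ S ]]
[[[[[S]]]]] ⇒ [[[[[[S]]]]]]   [S -> [ S ]]
[[[[[[S]]]]]] ⇒ [[[[[[[S]]]]]]]   [S -> [ S ]]
[[[[[[[S]]]]]]] ⇒ [[[[[[[[S]]]]]]]]   [S -> [ S ]]
[[[[[[[[S]]]]]]]] ⇒ [[[[[[[[[S]]]]]]]]]   [S -> [ S ]]
[[[[[[[[[S]]]]]]]]] ⇒ [[[[[[[[[[]]]]]]]]]]   [S -> [ ]]

S ⇒ [S] ⇒ [[S]] ⇒ [[[S]]] ⇒ [[[[S]]]] ⇒ [[[[[S]]]]] ⇒ [[[[[[S]]]]]] ⇒ [[[[[[[S]]]]]]] ⇒ [[[[[[[[S]]]]]]]] ⇒ [[[[[[[[[S]]]]]]]]] ⇒ [[[[[[[[[[]]]]]]]]]]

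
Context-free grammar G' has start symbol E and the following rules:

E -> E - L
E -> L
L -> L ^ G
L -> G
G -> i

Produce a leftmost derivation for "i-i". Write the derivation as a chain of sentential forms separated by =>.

E => E-L => L-L => G-L => i-L => i-G => i-i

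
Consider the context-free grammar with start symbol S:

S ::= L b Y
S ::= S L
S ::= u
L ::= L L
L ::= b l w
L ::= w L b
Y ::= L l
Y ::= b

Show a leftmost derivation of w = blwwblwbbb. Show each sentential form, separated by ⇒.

S⇒LbY⇒LLbY⇒blwLbY⇒blwwLbbY⇒blwwblwbbY⇒blwwblwbbb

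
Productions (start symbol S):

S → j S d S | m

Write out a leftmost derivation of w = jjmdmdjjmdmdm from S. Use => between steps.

S => jSdS   [S → j S d S]
jSdS => jjSdSdS   [S → j S d S]
jjSdSdS => jjmdSdS   [S → m]
jjmdSdS => jjmdmdS   [S → m]
jjmdmdS => jjmdmdjSdS   [S → j S d S]
jjmdmdjSdS => jjmdmdjjSdSdS   [S → j S d S]
jjmdmdjjSdSdS => jjmdmdjjmdSdS   [S → m]
jjmdmdjjmdSdS => jjmdmdjjmdmdS   [S → m]
jjmdmdjjmdmdS => jjmdmdjjmdmdm   [S → m]

S=>jSdS=>jjSdSdS=>jjmdSdS=>jjmdmdS=>jjmdmdjSdS=>jjmdmdjjSdSdS=>jjmdmdjjmdSdS=>jjmdmdjjmdmdS=>jjmdmdjjmdmdm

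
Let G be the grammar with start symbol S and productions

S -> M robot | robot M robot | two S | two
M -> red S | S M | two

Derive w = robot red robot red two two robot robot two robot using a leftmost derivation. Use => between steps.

S => robot M robot => robot S M robot => robot M robot M robot => robot red S robot M robot => robot red robot M robot robot M robot => robot red robot red S robot robot M robot => robot red robot red two S robot robot M robot => robot red robot red two two robot robot M robot => robot red robot red two two robot robot two robot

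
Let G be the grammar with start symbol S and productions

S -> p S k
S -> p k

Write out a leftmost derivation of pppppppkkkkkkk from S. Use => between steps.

S=>pSk=>ppSkk=>pppSkkk=>ppppSkkkk=>pppppSkkkkk=>ppppppSkkkkkk=>pppppppkkkkkkk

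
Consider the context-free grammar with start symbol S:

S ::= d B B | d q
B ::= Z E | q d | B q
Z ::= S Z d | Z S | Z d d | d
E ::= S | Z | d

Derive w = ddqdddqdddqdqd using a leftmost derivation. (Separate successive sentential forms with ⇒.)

S ⇒ dBB   [S ::= d B B]
dBB ⇒ dZEB   [B ::= Z E]
dZEB ⇒ dZSEB   [Z ::= Z S]
dZSEB ⇒ dZddSEB   [Z ::= Z d d]
dZddSEB ⇒ dZSddSEB   [Z ::= Z S]
dZSddSEB ⇒ dSZdSddSEB   [Z ::= S Z d]
dSZdSddSEB ⇒ ddqZdSddSEB   [S ::= d q]
ddqZdSddSEB ⇒ ddqddSddSEB   [Z ::= d]
ddqddSddSEB ⇒ ddqdddqddSEB   [S ::= d q]
ddqdddqddSEB ⇒ ddqdddqdddqEB   [S ::= d q]
ddqdddqdddqEB ⇒ ddqdddqdddqdB   [E ::= d]
ddqdddqdddqdB ⇒ ddqdddqdddqdqd   [B ::= q d]

S⇒dBB⇒dZEB⇒dZSEB⇒dZddSEB⇒dZSddSEB⇒dSZdSddSEB⇒ddqZdSddSEB⇒ddqddSddSEB⇒ddqdddqddSEB⇒ddqdddqdddqEB⇒ddqdddqdddqdB⇒ddqdddqdddqdqd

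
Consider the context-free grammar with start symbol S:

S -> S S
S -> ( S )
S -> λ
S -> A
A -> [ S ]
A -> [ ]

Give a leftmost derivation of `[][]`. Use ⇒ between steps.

S ⇒ SS ⇒ SSS ⇒ ASS ⇒ []SS ⇒ []SSS ⇒ []SSSS ⇒ []ASSS ⇒ [][S]SSS ⇒ [][]SSS ⇒ [][]SS ⇒ [][]S ⇒ [][]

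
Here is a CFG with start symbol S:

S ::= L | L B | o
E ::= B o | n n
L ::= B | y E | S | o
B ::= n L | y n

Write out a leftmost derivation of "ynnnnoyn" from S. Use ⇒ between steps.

S ⇒ LB ⇒ yEB ⇒ ynnB ⇒ ynnnL ⇒ ynnnS ⇒ ynnnLB ⇒ ynnnBB ⇒ ynnnnLB ⇒ ynnnnSB ⇒ ynnnnoB ⇒ ynnnnoyn

S ⇒ LB   [S ::= L B]
LB ⇒ yEB   [L ::= y E]
yEB ⇒ ynnB   [E ::= n n]
ynnB ⇒ ynnnL   [B ::= n L]
ynnnL ⇒ ynnnS   [L ::= S]
ynnnS ⇒ ynnnLB   [S ::= L B]
ynnnLB ⇒ ynnnBB   [L ::= B]
ynnnBB ⇒ ynnnnLB   [B ::= n L]
ynnnnLB ⇒ ynnnnSB   [L ::= S]
ynnnnSB ⇒ ynnnnoB   [S ::= o]
ynnnnoB ⇒ ynnnnoyn   [B ::= y n]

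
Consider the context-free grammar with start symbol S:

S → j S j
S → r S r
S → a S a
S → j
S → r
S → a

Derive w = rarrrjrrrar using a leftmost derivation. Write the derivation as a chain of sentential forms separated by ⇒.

S ⇒ rSr ⇒ raSar ⇒ rarSrar ⇒ rarrSrrar ⇒ rarrrSrrrar ⇒ rarrrjrrrar

S ⇒ rSr   [S → r S r]
rSr ⇒ raSar   [S → a S a]
raSar ⇒ rarSrar   [S → r S r]
rarSrar ⇒ rarrSrrar   [S → r S r]
rarrSrrar ⇒ rarrrSrrrar   [S → r S r]
rarrrSrrrar ⇒ rarrrjrrrar   [S → j]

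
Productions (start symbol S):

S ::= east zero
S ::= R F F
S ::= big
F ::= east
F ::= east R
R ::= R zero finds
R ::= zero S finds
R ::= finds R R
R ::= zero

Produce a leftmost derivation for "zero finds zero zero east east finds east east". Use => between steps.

S => R F F   [S ::= R F F]
R F F => zero S finds F F   [R ::= zero S finds]
zero S finds F F => zero R F F finds F F   [S ::= R F F]
zero R F F finds F F => zero finds R R F F finds F F   [R ::= finds R R]
zero finds R R F F finds F F => zero finds zero R F F finds F F   [R ::= zero]
zero finds zero R F F finds F F => zero finds zero zero F F finds F F   [R ::= zero]
zero finds zero zero F F finds F F => zero finds zero zero east F finds F F   [F ::= east]
zero finds zero zero east F finds F F => zero finds zero zero east east finds F F   [F ::= east]
zero finds zero zero east east finds F F => zero finds zero zero east east finds east F   [F ::= east]
zero finds zero zero east east finds east F => zero finds zero zero east east finds east east   [F ::= east]

S => R F F => zero S finds F F => zero R F F finds F F => zero finds R R F F finds F F => zero finds zero R F F finds F F => zero finds zero zero F F finds F F => zero finds zero zero east F finds F F => zero finds zero zero east east finds F F => zero finds zero zero east east finds east F => zero finds zero zero east east finds east east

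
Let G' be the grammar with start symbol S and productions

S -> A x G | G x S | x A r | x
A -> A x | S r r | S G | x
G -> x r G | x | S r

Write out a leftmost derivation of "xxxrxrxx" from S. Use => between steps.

S => AxG   [S -> A x G]
AxG => SGxG   [A -> S G]
SGxG => AxGGxG   [S -> A x G]
AxGGxG => xxGGxG   [A -> x]
xxGGxG => xxSrGxG   [G -> S r]
xxSrGxG => xxxrGxG   [S -> x]
xxxrGxG => xxxrSrxG   [G -> S r]
xxxrSrxG => xxxrxrxG   [S -> x]
xxxrxrxG => xxxrxrxx   [G -> x]

S => AxG => SGxG => AxGGxG => xxGGxG => xxSrGxG => xxxrGxG => xxxrSrxG => xxxrxrxG => xxxrxrxx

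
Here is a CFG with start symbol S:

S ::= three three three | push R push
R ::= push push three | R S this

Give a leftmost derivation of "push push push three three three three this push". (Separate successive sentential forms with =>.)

S => push R push => push R S this push => push push push three S this push => push push push three three three three this push

S => push R push   [S ::= push R push]
push R push => push R S this push   [R ::= R S this]
push R S this push => push push push three S this push   [R ::= push push three]
push push push three S this push => push push push three three three three this push   [S ::= three three three]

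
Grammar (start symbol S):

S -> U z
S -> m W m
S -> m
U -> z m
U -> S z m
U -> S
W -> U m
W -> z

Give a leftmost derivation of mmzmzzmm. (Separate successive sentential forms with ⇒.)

S ⇒ mWm ⇒ mUmm ⇒ mSmm ⇒ mUzmm ⇒ mSzmm ⇒ mUzzmm ⇒ mSzmzzmm ⇒ mmzmzzmm

S ⇒ mWm   [S -> m W m]
mWm ⇒ mUmm   [W -> U m]
mUmm ⇒ mSmm   [U -> S]
mSmm ⇒ mUzmm   [S -> U z]
mUzmm ⇒ mSzmm   [U -> S]
mSzmm ⇒ mUzzmm   [S -> U z]
mUzzmm ⇒ mSzmzzmm   [U -> S z m]
mSzmzzmm ⇒ mmzmzzmm   [S -> m]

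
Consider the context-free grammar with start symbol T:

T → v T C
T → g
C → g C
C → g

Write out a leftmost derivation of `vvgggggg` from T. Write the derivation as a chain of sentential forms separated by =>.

T => vTC   [T → v T C]
vTC => vvTCC   [T → v T C]
vvTCC => vvgCC   [T → g]
vvgCC => vvggCC   [C → g C]
vvggCC => vvgggC   [C → g]
vvgggC => vvggggC   [C → g C]
vvggggC => vvgggggC   [C → g C]
vvgggggC => vvgggggg   [C → g]

T=>vTC=>vvTCC=>vvgCC=>vvggCC=>vvgggC=>vvggggC=>vvgggggC=>vvgggggg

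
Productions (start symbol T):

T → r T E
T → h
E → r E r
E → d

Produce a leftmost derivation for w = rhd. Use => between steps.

T => rTE => rhE => rhd

T => rTE   [T → r T E]
rTE => rhE   [T → h]
rhE => rhd   [E → d]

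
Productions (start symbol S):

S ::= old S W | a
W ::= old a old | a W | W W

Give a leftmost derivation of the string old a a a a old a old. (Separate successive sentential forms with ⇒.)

S ⇒ old S W ⇒ old a W ⇒ old a a W ⇒ old a a a W ⇒ old a a a a W ⇒ old a a a a old a old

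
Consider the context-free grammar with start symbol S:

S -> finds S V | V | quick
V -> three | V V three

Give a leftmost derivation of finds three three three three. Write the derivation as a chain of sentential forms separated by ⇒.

S ⇒ finds S V ⇒ finds V V ⇒ finds V V three V ⇒ finds three V three V ⇒ finds three three three V ⇒ finds three three three three

S ⇒ finds S V   [S -> finds S V]
finds S V ⇒ finds V V   [S -> V]
finds V V ⇒ finds V V three V   [V -> V V three]
finds V V three V ⇒ finds three V three V   [V -> three]
finds three V three V ⇒ finds three three three V   [V -> three]
finds three three three V ⇒ finds three three three three   [V -> three]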